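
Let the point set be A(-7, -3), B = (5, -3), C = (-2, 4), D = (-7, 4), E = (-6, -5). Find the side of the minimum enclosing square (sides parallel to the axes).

12

The bounding box has width 12 and height 9.
An axis-aligned square enclosing the set must have side ≥ max(width, height).
So the minimum side is max(12, 9) = 12.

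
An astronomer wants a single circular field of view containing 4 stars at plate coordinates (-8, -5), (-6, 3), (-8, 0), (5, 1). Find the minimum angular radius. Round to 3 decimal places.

A smallest enclosing disk is always determined by at most three of the input points on its boundary.
The farthest pair is (-8, -5)–(5, 1) with squared distance 205. The circle on this segment as diameter has centre (-1.5, -2) and r² = 205/4 = 51.25.
Check (-6, 3): distance² to centre = 45.25 ≤ 51.25, so it lies inside.
All remaining points lie in this disk, and no smaller disk contains both endpoints, so this is the minimum enclosing circle.
r = √(51.25) ≈ 7.159.

7.159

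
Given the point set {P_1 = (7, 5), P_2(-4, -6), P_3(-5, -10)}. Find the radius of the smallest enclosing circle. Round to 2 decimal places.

Side lengths²: P_1P_2² = 242, P_1P_3² = 369, P_2P_3² = 17.
Since P_1P_3² = 369 ≥ 242 + 17 = 259, the angle opposite P_1P_3 is not acute, so the smallest enclosing circle has P_1P_3 as diameter.
Centre = midpoint of P_1P_3 = (1, -2.5), r² = 369/4 = 92.25.
r = √(92.25) ≈ 9.60.

9.60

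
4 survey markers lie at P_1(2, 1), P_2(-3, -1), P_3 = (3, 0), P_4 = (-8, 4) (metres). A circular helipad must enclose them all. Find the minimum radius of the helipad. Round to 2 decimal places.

By Welzl's lemma the MEC is supported by two points (diametrically opposite) or three points (on a circumcircle).
The farthest pair is P_3–P_4 with squared distance 137. The circle on this segment as diameter has centre (-2.5, 2) and r² = 137/4 = 34.25.
Check P_1: distance² to centre = 21.25 ≤ 34.25, so it lies inside.
All remaining points lie in this disk, and no smaller disk contains both endpoints, so this is the minimum enclosing circle.
r = √(34.25) ≈ 5.85.

5.85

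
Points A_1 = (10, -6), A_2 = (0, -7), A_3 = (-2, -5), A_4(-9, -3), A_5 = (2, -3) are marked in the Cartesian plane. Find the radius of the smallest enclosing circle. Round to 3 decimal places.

9.618

The farthest pair is A_1–A_4 with squared distance 370. The circle on this segment as diameter has centre (0.5, -4.5) and r² = 370/4 = 92.5.
Check A_2: distance² to centre = 6.5 ≤ 92.5, so it lies inside.
All remaining points lie in this disk, and no smaller disk contains both endpoints, so this is the minimum enclosing circle.
r = √(92.5) ≈ 9.618.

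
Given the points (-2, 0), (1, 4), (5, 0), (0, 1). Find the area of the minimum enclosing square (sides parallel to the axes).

49

The bounding box has width 7 and height 4.
An axis-aligned square enclosing the set must have side ≥ max(width, height).
So the minimum side is max(7, 4) = 7.
Area = 7² = 49.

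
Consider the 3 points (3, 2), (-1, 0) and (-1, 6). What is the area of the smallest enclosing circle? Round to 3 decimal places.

Call the three points A, B, C in the order given.
Side lengths²: AB² = 20, AC² = 32, BC² = 36.
Since BC² = 36 < 32 + 20 = 52, the triangle is acute, so the smallest enclosing circle is the circumcircle.
Circumcentre = (0, 3), r² = 10.
Area = π·r² = π·10 ≈ 31.416.

31.416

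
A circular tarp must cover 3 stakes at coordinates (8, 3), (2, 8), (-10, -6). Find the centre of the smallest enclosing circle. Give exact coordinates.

Call the three points A, B, C in the order given.
Side lengths²: AB² = 61, AC² = 405, BC² = 340.
Since AC² = 405 ≥ 340 + 61 = 401, the angle opposite AC is not acute, so the smallest enclosing circle has AC as diameter.
Centre = midpoint of AC = (-1, -1.5), r² = 405/4 = 101.25.
Centre = (-1, -1.5).

(-1, -1.5)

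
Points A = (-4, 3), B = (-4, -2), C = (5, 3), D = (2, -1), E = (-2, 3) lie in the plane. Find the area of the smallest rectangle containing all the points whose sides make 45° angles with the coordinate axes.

70

In coordinates u = x + y, v = x − y the rectangle is axis-aligned; the map (x,y)→(u,v) scales areas by 2.
u-values: -1, -6, 8, 1, 1; range = 8 − (-6) = 14.
v-values: -7, -2, 2, 3, -5; range = 3 − (-7) = 10.
Area = (14 × 10) / 2 = 70.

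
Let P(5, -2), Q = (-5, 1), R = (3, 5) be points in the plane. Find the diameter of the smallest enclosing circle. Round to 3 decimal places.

10.622

Side lengths²: PQ² = 109, PR² = 53, QR² = 80.
Since PQ² = 109 < 80 + 53 = 133, the triangle is acute, so the smallest enclosing circle is the circumcircle.
Circumcentre = (0.28125, 0.4375), r² = 28.2080078125.
Diameter = 2r = 2√(28.2080078125) ≈ 10.622.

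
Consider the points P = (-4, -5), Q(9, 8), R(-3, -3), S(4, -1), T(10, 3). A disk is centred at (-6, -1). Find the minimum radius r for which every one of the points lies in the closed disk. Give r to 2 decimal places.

17.49

The required radius is the distance from (-6, -1) to the farthest point.
Squared distances: 20, 306, 13, 100, 272.
Maximum is 306, attained at Q.
r = √306 ≈ 17.49.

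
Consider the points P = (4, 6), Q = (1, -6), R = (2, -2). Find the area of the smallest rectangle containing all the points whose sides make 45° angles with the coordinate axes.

67.5

In coordinates u = x + y, v = x − y the rectangle is axis-aligned; the map (x,y)→(u,v) scales areas by 2.
u-values: 10, -5, 0; range = 10 − (-5) = 15.
v-values: -2, 7, 4; range = 7 − (-2) = 9.
Area = (15 × 9) / 2 = 67.5.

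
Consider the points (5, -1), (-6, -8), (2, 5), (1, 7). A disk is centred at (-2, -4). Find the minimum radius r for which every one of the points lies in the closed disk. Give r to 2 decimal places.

11.40

The required radius is the distance from (-2, -4) to the farthest point.
Squared distances: 58, 32, 97, 130.
Maximum is 130, attained at (1, 7).
r = √130 ≈ 11.40.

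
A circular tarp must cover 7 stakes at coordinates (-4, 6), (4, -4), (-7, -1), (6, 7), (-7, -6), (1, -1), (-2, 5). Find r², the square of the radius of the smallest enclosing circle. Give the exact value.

By Welzl's lemma the MEC is supported by two points (diametrically opposite) or three points (on a circumcircle).
The farthest pair is (6, 7)–(-7, -6) with squared distance 338. The circle on this segment as diameter has centre (-0.5, 0.5) and r² = 338/4 = 84.5.
Check (-4, 6): distance² to centre = 42.5 ≤ 84.5, so it lies inside.
All remaining points lie in this disk, and no smaller disk contains both endpoints, so this is the minimum enclosing circle.

84.5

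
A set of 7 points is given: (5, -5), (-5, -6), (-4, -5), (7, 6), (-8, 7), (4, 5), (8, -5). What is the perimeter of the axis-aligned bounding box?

Width = max x − min x = 8 − (-8) = 16.
Height = max y − min y = 7 − (-6) = 13.
Perimeter = 2(16 + 13) = 58.

58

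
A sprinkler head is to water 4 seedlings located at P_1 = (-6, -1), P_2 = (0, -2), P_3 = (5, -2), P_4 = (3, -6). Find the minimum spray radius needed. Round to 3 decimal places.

5.528

By Welzl's lemma the MEC is supported by two points (diametrically opposite) or three points (on a circumcircle).
The minimum enclosing circle is determined by three boundary points: P_1, P_3, P_4.
Their circumcentre is (-12/23, -40/23) with r² = 16165/529.
The farthest remaining point P_2 is at distance² 180/529 ≤ 16165/529.
r = √(16165/529) ≈ 5.528.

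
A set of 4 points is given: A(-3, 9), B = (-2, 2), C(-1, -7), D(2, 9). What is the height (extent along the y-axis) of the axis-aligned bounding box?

max y = 9, min y = -7, so height = 16.

16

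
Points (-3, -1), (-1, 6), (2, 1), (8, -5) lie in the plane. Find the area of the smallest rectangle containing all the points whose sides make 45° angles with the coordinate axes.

In coordinates u = x + y, v = x − y the rectangle is axis-aligned; the map (x,y)→(u,v) scales areas by 2.
u-values: -4, 5, 3, 3; range = 5 − (-4) = 9.
v-values: -2, -7, 1, 13; range = 13 − (-7) = 20.
Area = (9 × 20) / 2 = 90.

90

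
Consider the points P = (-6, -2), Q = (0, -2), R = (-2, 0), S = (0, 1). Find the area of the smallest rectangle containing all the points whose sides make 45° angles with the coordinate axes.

In coordinates u = x + y, v = x − y the rectangle is axis-aligned; the map (x,y)→(u,v) scales areas by 2.
u-values: -8, -2, -2, 1; range = 1 − (-8) = 9.
v-values: -4, 2, -2, -1; range = 2 − (-4) = 6.
Area = (9 × 6) / 2 = 27.

27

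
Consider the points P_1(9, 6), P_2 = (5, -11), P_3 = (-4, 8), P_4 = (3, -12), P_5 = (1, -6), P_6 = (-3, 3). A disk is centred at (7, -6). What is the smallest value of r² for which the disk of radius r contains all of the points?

The required radius is the distance from (7, -6) to the farthest point.
Squared distances: 148, 29, 317, 52, 36, 181.
Maximum is 317, attained at P_3.

317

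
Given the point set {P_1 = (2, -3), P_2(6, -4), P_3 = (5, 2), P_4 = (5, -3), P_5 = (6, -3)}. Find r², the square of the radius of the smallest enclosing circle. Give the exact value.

A smallest enclosing disk is always determined by at most three of the input points on its boundary.
The minimum enclosing circle is determined by three boundary points: P_1, P_2, P_3.
Their circumcentre is (211/46, -53/46) with r² = 10693/1058.
The farthest remaining point P_5 is at distance² 5725/1058 ≤ 10693/1058.

10693/1058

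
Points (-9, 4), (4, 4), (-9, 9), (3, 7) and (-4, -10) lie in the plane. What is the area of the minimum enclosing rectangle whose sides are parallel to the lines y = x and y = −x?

In coordinates u = x + y, v = x − y the rectangle is axis-aligned; the map (x,y)→(u,v) scales areas by 2.
u-values: -5, 8, 0, 10, -14; range = 10 − (-14) = 24.
v-values: -13, 0, -18, -4, 6; range = 6 − (-18) = 24.
Area = (24 × 24) / 2 = 288.

288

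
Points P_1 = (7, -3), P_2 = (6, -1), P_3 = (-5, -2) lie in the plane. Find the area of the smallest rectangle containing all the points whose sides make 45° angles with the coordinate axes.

78

In coordinates u = x + y, v = x − y the rectangle is axis-aligned; the map (x,y)→(u,v) scales areas by 2.
u-values: 4, 5, -7; range = 5 − (-7) = 12.
v-values: 10, 7, -3; range = 10 − (-3) = 13.
Area = (12 × 13) / 2 = 78.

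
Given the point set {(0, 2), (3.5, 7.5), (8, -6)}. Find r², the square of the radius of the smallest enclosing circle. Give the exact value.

Call the three points A, B, C in the order given.
Side lengths²: AB² = 42.5, AC² = 128, BC² = 202.5.
Since BC² = 202.5 ≥ 128 + 42.5 = 170.5, the angle opposite BC is not acute, so the smallest enclosing circle has BC as diameter.
Centre = midpoint of BC = (5.75, 0.75), r² = 202.5/4 = 50.625.

50.625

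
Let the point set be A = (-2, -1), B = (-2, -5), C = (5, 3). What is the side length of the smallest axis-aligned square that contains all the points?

8

The bounding box has width 7 and height 8.
An axis-aligned square enclosing the set must have side ≥ max(width, height).
So the minimum side is max(7, 8) = 8.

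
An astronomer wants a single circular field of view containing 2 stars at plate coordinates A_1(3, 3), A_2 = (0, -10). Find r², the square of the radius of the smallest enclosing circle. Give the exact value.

44.5

The smallest circle enclosing two points has them as diameter endpoints.
Centre = midpoint = (1.5, -3.5); r² = |A_1A_2|²/4 = 178/4 = 44.5.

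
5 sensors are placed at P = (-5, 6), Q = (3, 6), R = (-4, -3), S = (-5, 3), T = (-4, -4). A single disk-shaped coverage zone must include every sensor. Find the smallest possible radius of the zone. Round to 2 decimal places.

The minimum enclosing circle is determined by three boundary points: P, Q, T.
Their circumcentre is (-1, 1.35) with r² = 37.6225.
The farthest remaining point R is at distance² 27.9225 ≤ 37.6225.
r = √(37.6225) ≈ 6.13.

6.13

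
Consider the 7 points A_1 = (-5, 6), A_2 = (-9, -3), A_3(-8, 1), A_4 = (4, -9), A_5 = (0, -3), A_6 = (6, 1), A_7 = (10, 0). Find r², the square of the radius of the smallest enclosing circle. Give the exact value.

By Welzl's lemma the MEC is supported by two points (diametrically opposite) or three points (on a circumcircle).
The farthest pair is A_2–A_7 with squared distance 370. The circle on this segment as diameter has centre (0.5, -1.5) and r² = 370/4 = 92.5.
Check A_1: distance² to centre = 86.5 ≤ 92.5, so it lies inside.
All remaining points lie in this disk, and no smaller disk contains both endpoints, so this is the minimum enclosing circle.

92.5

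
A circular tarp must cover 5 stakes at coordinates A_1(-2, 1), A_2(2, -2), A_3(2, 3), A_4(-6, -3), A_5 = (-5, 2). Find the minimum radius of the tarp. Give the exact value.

A smallest enclosing disk is always determined by at most three of the input points on its boundary.
The farthest pair is A_3–A_4 with squared distance 100. The circle on this segment as diameter has centre (-2, 0) and r² = 100/4 = 25.
Check A_1: distance² to centre = 1 ≤ 25, so it lies inside.
All remaining points lie in this disk, and no smaller disk contains both endpoints, so this is the minimum enclosing circle.
r = √25 = 5.

5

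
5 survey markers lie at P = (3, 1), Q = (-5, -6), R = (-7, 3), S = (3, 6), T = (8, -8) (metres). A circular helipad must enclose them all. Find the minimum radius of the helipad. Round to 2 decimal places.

The farthest pair is R–T with squared distance 346. The circle on this segment as diameter has centre (0.5, -2.5) and r² = 346/4 = 86.5.
Check P: distance² to centre = 18.5 ≤ 86.5, so it lies inside.
All remaining points lie in this disk, and no smaller disk contains both endpoints, so this is the minimum enclosing circle.
r = √(86.5) ≈ 9.30.

9.30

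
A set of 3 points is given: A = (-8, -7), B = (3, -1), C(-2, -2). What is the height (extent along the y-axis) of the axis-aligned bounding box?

max y = -1, min y = -7, so height = 6.

6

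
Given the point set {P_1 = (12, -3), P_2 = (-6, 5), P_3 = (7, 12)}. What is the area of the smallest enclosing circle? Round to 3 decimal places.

313.951

Side lengths²: P_1P_2² = 388, P_1P_3² = 250, P_2P_3² = 218.
Since P_1P_2² = 388 < 250 + 218 = 468, the triangle is acute, so the smallest enclosing circle is the circumcircle.
Circumcentre = (85/23, 59/23), r² = 52865/529.
Area = π·r² = π·52865/529 ≈ 313.951.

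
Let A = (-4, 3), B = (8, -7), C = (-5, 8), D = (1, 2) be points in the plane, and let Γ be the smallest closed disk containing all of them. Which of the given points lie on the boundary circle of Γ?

B, C

The farthest pair is B–C with squared distance 394. The circle on this segment as diameter has centre (1.5, 0.5) and r² = 394/4 = 98.5.
Check A: distance² to centre = 36.5 ≤ 98.5, so it lies inside.
All remaining points lie in this disk, and no smaller disk contains both endpoints, so this is the minimum enclosing circle.
The points at distance exactly r from the centre are B, C — 2 points.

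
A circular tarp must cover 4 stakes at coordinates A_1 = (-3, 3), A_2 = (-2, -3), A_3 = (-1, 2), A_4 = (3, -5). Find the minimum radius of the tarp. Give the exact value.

The minimum enclosing circle of a finite set is fixed by two of the points (as a diameter) or three (as a circumcircle).
The farthest pair is A_1–A_4 with squared distance 100. The circle on this segment as diameter has centre (0, -1) and r² = 100/4 = 25.
Check A_2: distance² to centre = 8 ≤ 25, so it lies inside.
All remaining points lie in this disk, and no smaller disk contains both endpoints, so this is the minimum enclosing circle.
r = √25 = 5.

5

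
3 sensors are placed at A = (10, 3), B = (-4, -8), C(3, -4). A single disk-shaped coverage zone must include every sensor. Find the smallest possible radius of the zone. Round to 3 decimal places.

Side lengths²: AB² = 317, AC² = 98, BC² = 65.
Since AB² = 317 ≥ 98 + 65 = 163, the angle opposite AB is not acute, so the smallest enclosing circle has AB as diameter.
Centre = midpoint of AB = (3, -2.5), r² = 317/4 = 79.25.
r = √(79.25) ≈ 8.902.

8.902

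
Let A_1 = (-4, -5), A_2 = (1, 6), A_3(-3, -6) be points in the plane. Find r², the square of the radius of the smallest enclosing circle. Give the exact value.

Side lengths²: A_1A_2² = 146, A_1A_3² = 2, A_2A_3² = 160.
Since A_2A_3² = 160 ≥ 146 + 2 = 148, the angle opposite A_2A_3 is not acute, so the smallest enclosing circle has A_2A_3 as diameter.
Centre = midpoint of A_2A_3 = (-1, 0), r² = 160/4 = 40.

40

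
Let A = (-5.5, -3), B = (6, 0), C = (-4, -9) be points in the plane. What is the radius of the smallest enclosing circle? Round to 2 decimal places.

6.73

Side lengths²: AB² = 141.25, AC² = 38.25, BC² = 181.
Since BC² = 181 ≥ 141.25 + 38.25 = 179.5, the angle opposite BC is not acute, so the smallest enclosing circle has BC as diameter.
Centre = midpoint of BC = (1, -4.5), r² = 181/4 = 45.25.
r = √(45.25) ≈ 6.73.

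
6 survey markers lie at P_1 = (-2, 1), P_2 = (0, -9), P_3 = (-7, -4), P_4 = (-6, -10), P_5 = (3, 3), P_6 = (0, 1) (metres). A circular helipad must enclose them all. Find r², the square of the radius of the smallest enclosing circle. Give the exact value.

The minimum enclosing circle of a finite set is fixed by two of the points (as a diameter) or three (as a circumcircle).
The farthest pair is P_4–P_5 with squared distance 250. The circle on this segment as diameter has centre (-1.5, -3.5) and r² = 250/4 = 62.5.
Check P_1: distance² to centre = 20.5 ≤ 62.5, so it lies inside.
All remaining points lie in this disk, and no smaller disk contains both endpoints, so this is the minimum enclosing circle.

62.5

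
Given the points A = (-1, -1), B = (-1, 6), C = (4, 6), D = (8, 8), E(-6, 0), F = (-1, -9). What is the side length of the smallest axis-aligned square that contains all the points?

The bounding box has width 14 and height 17.
An axis-aligned square enclosing the set must have side ≥ max(width, height).
So the minimum side is max(14, 17) = 17.

17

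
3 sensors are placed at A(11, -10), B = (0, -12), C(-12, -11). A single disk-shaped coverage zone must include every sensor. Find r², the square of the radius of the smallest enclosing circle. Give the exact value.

Side lengths²: AB² = 125, AC² = 530, BC² = 145.
Since AC² = 530 ≥ 145 + 125 = 270, the angle opposite AC is not acute, so the smallest enclosing circle has AC as diameter.
Centre = midpoint of AC = (-0.5, -10.5), r² = 530/4 = 132.5.

132.5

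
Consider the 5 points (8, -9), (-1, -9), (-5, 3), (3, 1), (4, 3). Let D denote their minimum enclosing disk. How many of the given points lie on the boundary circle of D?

The farthest pair is (8, -9)–(-5, 3) with squared distance 313. The circle on this segment as diameter has centre (1.5, -3) and r² = 313/4 = 78.25.
Check (-1, -9): distance² to centre = 42.25 ≤ 78.25, so it lies inside.
All remaining points lie in this disk, and no smaller disk contains both endpoints, so this is the minimum enclosing circle.
The points at distance exactly r from the centre are (8, -9), (-5, 3) — 2 points.

2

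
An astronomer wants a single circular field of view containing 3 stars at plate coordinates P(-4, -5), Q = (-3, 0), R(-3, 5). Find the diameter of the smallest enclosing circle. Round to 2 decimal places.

10.05

Side lengths²: PQ² = 26, PR² = 101, QR² = 25.
Since PR² = 101 ≥ 26 + 25 = 51, the angle opposite PR is not acute, so the smallest enclosing circle has PR as diameter.
Centre = midpoint of PR = (-3.5, 0), r² = 101/4 = 25.25.
Diameter = 2r = 2√(25.25) ≈ 10.05.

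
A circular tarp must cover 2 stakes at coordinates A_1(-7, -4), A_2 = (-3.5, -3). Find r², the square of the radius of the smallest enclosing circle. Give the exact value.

3.3125

The smallest circle enclosing two points has them as diameter endpoints.
Centre = midpoint = (-5.25, -3.5); r² = |A_1A_2|²/4 = 13.25/4 = 3.3125.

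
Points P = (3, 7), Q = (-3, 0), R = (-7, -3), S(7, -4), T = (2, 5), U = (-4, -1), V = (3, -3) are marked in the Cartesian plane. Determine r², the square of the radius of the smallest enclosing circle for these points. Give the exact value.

26989/450

The minimum enclosing circle is determined by three boundary points: P, R, S.
Their circumcentre is (7/30, -7/30) with r² = 26989/450.
The farthest remaining point T is at distance² 13729/450 ≤ 26989/450.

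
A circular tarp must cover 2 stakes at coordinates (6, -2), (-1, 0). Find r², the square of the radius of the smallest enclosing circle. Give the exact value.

13.25

The smallest circle enclosing two points has them as diameter endpoints.
Centre = midpoint = (2.5, -1); r² = |(6, -2)−(-1, 0)|²/4 = 53/4 = 13.25.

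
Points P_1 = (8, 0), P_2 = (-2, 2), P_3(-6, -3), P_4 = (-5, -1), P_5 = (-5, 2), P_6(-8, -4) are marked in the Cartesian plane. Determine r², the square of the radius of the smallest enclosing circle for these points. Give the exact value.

68

A smallest enclosing disk is always determined by at most three of the input points on its boundary.
The farthest pair is P_1–P_6 with squared distance 272. The circle on this segment as diameter has centre (0, -2) and r² = 272/4 = 68.
Check P_2: distance² to centre = 20 ≤ 68, so it lies inside.
All remaining points lie in this disk, and no smaller disk contains both endpoints, so this is the minimum enclosing circle.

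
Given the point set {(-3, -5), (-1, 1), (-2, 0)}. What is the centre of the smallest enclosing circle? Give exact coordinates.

(-2, -2)

Call the three points A, B, C in the order given.
Side lengths²: AB² = 40, AC² = 26, BC² = 2.
Since AB² = 40 ≥ 26 + 2 = 28, the angle opposite AB is not acute, so the smallest enclosing circle has AB as diameter.
Centre = midpoint of AB = (-2, -2), r² = 40/4 = 10.
Centre = (-2, -2).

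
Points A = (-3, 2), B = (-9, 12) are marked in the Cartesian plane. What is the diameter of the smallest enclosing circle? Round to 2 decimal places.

11.66

The smallest circle enclosing two points has them as diameter endpoints.
Centre = midpoint = (-6, 7); r² = |AB|²/4 = 136/4 = 34.
Diameter = 2r = 2√34 ≈ 11.66.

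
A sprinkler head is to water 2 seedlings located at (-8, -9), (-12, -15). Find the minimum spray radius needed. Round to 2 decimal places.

The smallest circle enclosing two points has them as diameter endpoints.
Centre = midpoint = (-10, -12); r² = |(-8, -9)−(-12, -15)|²/4 = 52/4 = 13.
r = √13 ≈ 3.61.

3.61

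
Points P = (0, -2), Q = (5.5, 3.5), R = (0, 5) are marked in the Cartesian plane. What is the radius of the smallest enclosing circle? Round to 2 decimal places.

Side lengths²: PQ² = 60.5, PR² = 49, QR² = 32.5.
Since PQ² = 60.5 < 49 + 32.5 = 81.5, the triangle is acute, so the smallest enclosing circle is the circumcircle.
Circumcentre = (2, 1.5), r² = 16.25.
r = √(16.25) ≈ 4.03.

4.03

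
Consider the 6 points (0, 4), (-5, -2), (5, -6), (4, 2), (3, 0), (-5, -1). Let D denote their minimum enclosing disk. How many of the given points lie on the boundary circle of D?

A smallest enclosing disk is always determined by at most three of the input points on its boundary.
The minimum enclosing circle is determined by three boundary points: (0, 4), (5, -6), (-5, -1).
Their circumcentre is (5/6, -11/6) with r² = 625/18.
The farthest remaining point (-5, -2) is at distance² 613/18 ≤ 625/18.
The points at distance exactly r from the centre are (0, 4), (5, -6), (-5, -1) — 3 points.

3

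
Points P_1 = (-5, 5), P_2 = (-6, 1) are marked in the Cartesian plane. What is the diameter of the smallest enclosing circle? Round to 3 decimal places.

4.123

The smallest circle enclosing two points has them as diameter endpoints.
Centre = midpoint = (-5.5, 3); r² = |P_1P_2|²/4 = 17/4 = 4.25.
Diameter = 2r = 2√(4.25) ≈ 4.123.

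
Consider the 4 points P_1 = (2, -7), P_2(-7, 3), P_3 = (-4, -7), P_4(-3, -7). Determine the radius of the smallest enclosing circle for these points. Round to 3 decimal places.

6.727

A smallest enclosing disk is always determined by at most three of the input points on its boundary.
The farthest pair is P_1–P_2 with squared distance 181. The circle on this segment as diameter has centre (-2.5, -2) and r² = 181/4 = 45.25.
Check P_3: distance² to centre = 27.25 ≤ 45.25, so it lies inside.
All remaining points lie in this disk, and no smaller disk contains both endpoints, so this is the minimum enclosing circle.
r = √(45.25) ≈ 6.727.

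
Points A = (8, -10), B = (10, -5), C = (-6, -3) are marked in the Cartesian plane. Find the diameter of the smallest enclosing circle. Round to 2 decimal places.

16.18

Side lengths²: AB² = 29, AC² = 245, BC² = 260.
Since BC² = 260 < 245 + 29 = 274, the triangle is acute, so the smallest enclosing circle is the circumcircle.
Circumcentre = (23/12, -14/3), r² = 9425/144.
Diameter = 2r = 2√(9425/144) ≈ 16.18.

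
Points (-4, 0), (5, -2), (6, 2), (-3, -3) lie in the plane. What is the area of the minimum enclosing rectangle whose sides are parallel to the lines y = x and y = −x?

77

In coordinates u = x + y, v = x − y the rectangle is axis-aligned; the map (x,y)→(u,v) scales areas by 2.
u-values: -4, 3, 8, -6; range = 8 − (-6) = 14.
v-values: -4, 7, 4, 0; range = 7 − (-4) = 11.
Area = (14 × 11) / 2 = 77.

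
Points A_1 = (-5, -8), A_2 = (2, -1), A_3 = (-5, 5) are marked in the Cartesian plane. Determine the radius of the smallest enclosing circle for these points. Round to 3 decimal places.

6.519

Side lengths²: A_1A_2² = 98, A_1A_3² = 169, A_2A_3² = 85.
Since A_1A_3² = 169 < 98 + 85 = 183, the triangle is acute, so the smallest enclosing circle is the circumcircle.
Circumcentre = (-4.5, -1.5), r² = 42.5.
r = √(42.5) ≈ 6.519.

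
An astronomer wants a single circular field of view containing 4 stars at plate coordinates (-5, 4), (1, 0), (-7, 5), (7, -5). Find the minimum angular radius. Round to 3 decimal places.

By Welzl's lemma the MEC is supported by two points (diametrically opposite) or three points (on a circumcircle).
The farthest pair is (-7, 5)–(7, -5) with squared distance 296. The circle on this segment as diameter has centre (0, 0) and r² = 296/4 = 74.
Check (-5, 4): distance² to centre = 41 ≤ 74, so it lies inside.
All remaining points lie in this disk, and no smaller disk contains both endpoints, so this is the minimum enclosing circle.
r = √74 ≈ 8.602.

8.602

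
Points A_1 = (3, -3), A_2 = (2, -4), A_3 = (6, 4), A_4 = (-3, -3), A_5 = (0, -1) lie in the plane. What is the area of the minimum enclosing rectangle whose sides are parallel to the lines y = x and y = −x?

In coordinates u = x + y, v = x − y the rectangle is axis-aligned; the map (x,y)→(u,v) scales areas by 2.
u-values: 0, -2, 10, -6, -1; range = 10 − (-6) = 16.
v-values: 6, 6, 2, 0, 1; range = 6 − 0 = 6.
Area = (16 × 6) / 2 = 48.

48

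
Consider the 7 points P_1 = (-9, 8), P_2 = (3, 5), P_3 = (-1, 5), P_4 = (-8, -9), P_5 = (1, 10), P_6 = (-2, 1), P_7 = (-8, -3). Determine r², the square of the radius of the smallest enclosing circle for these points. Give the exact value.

110.5

A smallest enclosing disk is always determined by at most three of the input points on its boundary.
The farthest pair is P_4–P_5 with squared distance 442. The circle on this segment as diameter has centre (-3.5, 0.5) and r² = 442/4 = 110.5.
Check P_1: distance² to centre = 86.5 ≤ 110.5, so it lies inside.
All remaining points lie in this disk, and no smaller disk contains both endpoints, so this is the minimum enclosing circle.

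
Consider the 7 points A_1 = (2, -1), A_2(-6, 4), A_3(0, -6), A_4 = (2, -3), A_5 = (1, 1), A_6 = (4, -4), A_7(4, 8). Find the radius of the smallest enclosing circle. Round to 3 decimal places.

7.374

By Welzl's lemma the MEC is supported by two points (diametrically opposite) or three points (on a circumcircle).
The minimum enclosing circle is determined by three boundary points: A_2, A_3, A_7.
Their circumcentre is (27/31, 41/31) with r² = 52258/961.
The farthest remaining point A_6 is at distance² 36634/961 ≤ 52258/961.
r = √(52258/961) ≈ 7.374.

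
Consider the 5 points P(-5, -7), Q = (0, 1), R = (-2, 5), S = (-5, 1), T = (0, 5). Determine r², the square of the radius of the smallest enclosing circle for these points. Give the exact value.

By Welzl's lemma the MEC is supported by two points (diametrically opposite) or three points (on a circumcircle).
The farthest pair is P–T with squared distance 169. The circle on this segment as diameter has centre (-2.5, -1) and r² = 169/4 = 42.25.
Check Q: distance² to centre = 10.25 ≤ 42.25, so it lies inside.
All remaining points lie in this disk, and no smaller disk contains both endpoints, so this is the minimum enclosing circle.

42.25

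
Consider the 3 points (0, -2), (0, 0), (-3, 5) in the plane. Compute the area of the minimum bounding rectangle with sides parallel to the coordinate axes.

21

x ranges over [-3, 0], width 3.
y ranges over [-2, 5], height 7.
Area = 3 × 7 = 21.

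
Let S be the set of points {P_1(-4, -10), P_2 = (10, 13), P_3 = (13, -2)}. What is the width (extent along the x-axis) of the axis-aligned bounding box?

17

max x = 13, min x = -4, so width = 17.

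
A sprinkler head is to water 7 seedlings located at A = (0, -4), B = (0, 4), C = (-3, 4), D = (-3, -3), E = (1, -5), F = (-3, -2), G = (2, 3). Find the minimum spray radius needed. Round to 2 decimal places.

4.92

By Welzl's lemma the MEC is supported by two points (diametrically opposite) or three points (on a circumcircle).
The farthest pair is C–E with squared distance 97. The circle on this segment as diameter has centre (-1, -0.5) and r² = 97/4 = 24.25.
Check A: distance² to centre = 13.25 ≤ 24.25, so it lies inside.
All remaining points lie in this disk, and no smaller disk contains both endpoints, so this is the minimum enclosing circle.
r = √(24.25) ≈ 4.92.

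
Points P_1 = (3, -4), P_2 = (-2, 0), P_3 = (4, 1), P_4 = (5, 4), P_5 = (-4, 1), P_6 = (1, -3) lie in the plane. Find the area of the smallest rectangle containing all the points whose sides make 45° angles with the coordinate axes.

In coordinates u = x + y, v = x − y the rectangle is axis-aligned; the map (x,y)→(u,v) scales areas by 2.
u-values: -1, -2, 5, 9, -3, -2; range = 9 − (-3) = 12.
v-values: 7, -2, 3, 1, -5, 4; range = 7 − (-5) = 12.
Area = (12 × 12) / 2 = 72.

72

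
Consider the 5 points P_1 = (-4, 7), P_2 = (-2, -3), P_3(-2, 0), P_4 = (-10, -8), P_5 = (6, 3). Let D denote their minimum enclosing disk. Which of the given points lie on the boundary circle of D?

By Welzl's lemma the MEC is supported by two points (diametrically opposite) or three points (on a circumcircle).
The farthest pair is P_4–P_5 with squared distance 377. The circle on this segment as diameter has centre (-2, -2.5) and r² = 377/4 = 94.25.
Check P_1: distance² to centre = 94.25 ≤ 94.25, so it lies inside.
All remaining points lie in this disk, and no smaller disk contains both endpoints, so this is the minimum enclosing circle.
The points at distance exactly r from the centre are P_1, P_4, P_5 — 3 points.

P_1, P_4, P_5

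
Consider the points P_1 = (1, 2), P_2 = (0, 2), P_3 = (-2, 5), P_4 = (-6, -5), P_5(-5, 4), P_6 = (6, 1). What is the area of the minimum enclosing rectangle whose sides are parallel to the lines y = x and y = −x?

126

In coordinates u = x + y, v = x − y the rectangle is axis-aligned; the map (x,y)→(u,v) scales areas by 2.
u-values: 3, 2, 3, -11, -1, 7; range = 7 − (-11) = 18.
v-values: -1, -2, -7, -1, -9, 5; range = 5 − (-9) = 14.
Area = (18 × 14) / 2 = 126.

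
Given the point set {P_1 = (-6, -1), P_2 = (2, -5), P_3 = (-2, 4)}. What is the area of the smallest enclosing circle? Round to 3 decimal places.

Side lengths²: P_1P_2² = 80, P_1P_3² = 41, P_2P_3² = 97.
Since P_2P_3² = 97 < 80 + 41 = 121, the triangle is acute, so the smallest enclosing circle is the circumcircle.
Circumcentre = (-27/28, -13/14), r² = 19885/784.
Area = π·r² = π·19885/784 ≈ 79.682.

79.682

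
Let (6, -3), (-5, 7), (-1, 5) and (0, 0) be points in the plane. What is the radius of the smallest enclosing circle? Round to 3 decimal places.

A smallest enclosing disk is always determined by at most three of the input points on its boundary.
The farthest pair is (6, -3)–(-5, 7) with squared distance 221. The circle on this segment as diameter has centre (0.5, 2) and r² = 221/4 = 55.25.
Check (-1, 5): distance² to centre = 11.25 ≤ 55.25, so it lies inside.
All remaining points lie in this disk, and no smaller disk contains both endpoints, so this is the minimum enclosing circle.
r = √(55.25) ≈ 7.433.

7.433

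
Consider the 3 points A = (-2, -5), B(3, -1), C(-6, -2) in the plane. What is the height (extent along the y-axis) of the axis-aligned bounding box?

max y = -1, min y = -5, so height = 4.

4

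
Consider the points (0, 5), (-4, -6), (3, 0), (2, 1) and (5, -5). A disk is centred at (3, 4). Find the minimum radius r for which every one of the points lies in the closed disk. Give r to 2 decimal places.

The required radius is the distance from (3, 4) to the farthest point.
Squared distances: 10, 149, 16, 10, 85.
Maximum is 149, attained at (-4, -6).
r = √149 ≈ 12.21.

12.21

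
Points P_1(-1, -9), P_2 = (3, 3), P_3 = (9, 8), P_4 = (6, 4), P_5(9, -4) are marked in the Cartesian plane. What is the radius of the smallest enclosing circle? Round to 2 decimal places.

9.86

By Welzl's lemma the MEC is supported by two points (diametrically opposite) or three points (on a circumcircle).
The farthest pair is P_1–P_3 with squared distance 389. The circle on this segment as diameter has centre (4, -0.5) and r² = 389/4 = 97.25.
Check P_2: distance² to centre = 13.25 ≤ 97.25, so it lies inside.
All remaining points lie in this disk, and no smaller disk contains both endpoints, so this is the minimum enclosing circle.
r = √(97.25) ≈ 9.86.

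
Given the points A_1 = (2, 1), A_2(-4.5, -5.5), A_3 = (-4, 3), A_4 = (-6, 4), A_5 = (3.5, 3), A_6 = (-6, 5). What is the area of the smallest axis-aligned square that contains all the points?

The bounding box has width 9.5 and height 10.5.
An axis-aligned square enclosing the set must have side ≥ max(width, height).
So the minimum side is max(9.5, 10.5) = 10.5.
Area = 10.5² = 110.25.

110.25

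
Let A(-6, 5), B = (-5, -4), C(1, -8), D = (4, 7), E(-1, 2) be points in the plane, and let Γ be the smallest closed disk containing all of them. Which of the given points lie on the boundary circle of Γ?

By Welzl's lemma the MEC is supported by two points (diametrically opposite) or three points (on a circumcircle).
The minimum enclosing circle is determined by three boundary points: A, C, D.
Their circumcentre is (5/24, -1/24) with r² = 18421/288.
The farthest remaining point B is at distance² 12325/288 ≤ 18421/288.
The points at distance exactly r from the centre are A, C, D — 3 points.

A, C, D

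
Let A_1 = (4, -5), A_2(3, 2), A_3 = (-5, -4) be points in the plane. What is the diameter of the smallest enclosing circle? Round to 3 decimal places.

10.328

Side lengths²: A_1A_2² = 50, A_1A_3² = 82, A_2A_3² = 100.
Since A_2A_3² = 100 < 82 + 50 = 132, the triangle is acute, so the smallest enclosing circle is the circumcircle.
Circumcentre = (-7/31, -63/31), r² = 25625/961.
Diameter = 2r = 2√(25625/961) ≈ 10.328.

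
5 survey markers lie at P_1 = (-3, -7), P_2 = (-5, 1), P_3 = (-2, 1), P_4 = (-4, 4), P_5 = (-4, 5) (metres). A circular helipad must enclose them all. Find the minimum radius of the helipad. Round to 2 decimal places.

6.02

The minimum enclosing circle of a finite set is fixed by two of the points (as a diameter) or three (as a circumcircle).
The farthest pair is P_1–P_5 with squared distance 145. The circle on this segment as diameter has centre (-3.5, -1) and r² = 145/4 = 36.25.
Check P_2: distance² to centre = 6.25 ≤ 36.25, so it lies inside.
All remaining points lie in this disk, and no smaller disk contains both endpoints, so this is the minimum enclosing circle.
r = √(36.25) ≈ 6.02.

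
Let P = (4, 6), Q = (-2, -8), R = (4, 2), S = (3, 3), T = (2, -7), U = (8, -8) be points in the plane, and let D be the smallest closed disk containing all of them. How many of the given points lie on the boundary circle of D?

3

The minimum enclosing circle is determined by three boundary points: P, Q, U.
Their circumcentre is (3, -13/7) with r² = 3074/49.
The farthest remaining point T is at distance² 1345/49 ≤ 3074/49.
The points at distance exactly r from the centre are P, Q, U — 3 points.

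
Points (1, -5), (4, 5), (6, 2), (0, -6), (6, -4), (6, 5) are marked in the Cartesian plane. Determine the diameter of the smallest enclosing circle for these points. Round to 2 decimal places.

By Welzl's lemma the MEC is supported by two points (diametrically opposite) or three points (on a circumcircle).
The farthest pair is (0, -6)–(6, 5) with squared distance 157. The circle on this segment as diameter has centre (3, -0.5) and r² = 157/4 = 39.25.
Check (1, -5): distance² to centre = 24.25 ≤ 39.25, so it lies inside.
All remaining points lie in this disk, and no smaller disk contains both endpoints, so this is the minimum enclosing circle.
Diameter = 2r = 2√(39.25) ≈ 12.53.

12.53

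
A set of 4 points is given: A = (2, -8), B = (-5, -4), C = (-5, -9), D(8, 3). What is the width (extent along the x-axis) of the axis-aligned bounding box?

13

max x = 8, min x = -5, so width = 13.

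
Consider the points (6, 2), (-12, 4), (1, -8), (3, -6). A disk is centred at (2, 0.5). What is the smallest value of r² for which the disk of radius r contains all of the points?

The required radius is the distance from (2, 0.5) to the farthest point.
Squared distances: 18.25, 208.25, 73.25, 43.25.
Maximum is 208.25, attained at (-12, 4).

208.25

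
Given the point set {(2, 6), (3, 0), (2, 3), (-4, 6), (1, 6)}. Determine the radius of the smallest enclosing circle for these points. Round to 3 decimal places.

4.610

The farthest pair is (3, 0)–(-4, 6) with squared distance 85. The circle on this segment as diameter has centre (-0.5, 3) and r² = 85/4 = 21.25.
Check (2, 6): distance² to centre = 15.25 ≤ 21.25, so it lies inside.
All remaining points lie in this disk, and no smaller disk contains both endpoints, so this is the minimum enclosing circle.
r = √(21.25) ≈ 4.610.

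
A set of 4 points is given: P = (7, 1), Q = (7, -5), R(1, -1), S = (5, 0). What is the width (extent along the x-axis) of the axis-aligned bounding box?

max x = 7, min x = 1, so width = 6.

6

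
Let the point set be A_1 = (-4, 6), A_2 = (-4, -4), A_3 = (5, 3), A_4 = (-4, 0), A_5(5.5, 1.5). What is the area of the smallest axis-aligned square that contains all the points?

100

The bounding box has width 9.5 and height 10.
An axis-aligned square enclosing the set must have side ≥ max(width, height).
So the minimum side is max(9.5, 10) = 10.
Area = 10² = 100.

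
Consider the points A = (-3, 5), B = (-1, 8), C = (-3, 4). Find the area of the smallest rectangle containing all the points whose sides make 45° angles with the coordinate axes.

In coordinates u = x + y, v = x − y the rectangle is axis-aligned; the map (x,y)→(u,v) scales areas by 2.
u-values: 2, 7, 1; range = 7 − 1 = 6.
v-values: -8, -9, -7; range = -7 − (-9) = 2.
Area = (6 × 2) / 2 = 6.

6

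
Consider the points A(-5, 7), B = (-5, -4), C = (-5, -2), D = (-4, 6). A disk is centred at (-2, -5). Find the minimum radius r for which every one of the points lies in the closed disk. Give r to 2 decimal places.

The required radius is the distance from (-2, -5) to the farthest point.
Squared distances: 153, 10, 18, 125.
Maximum is 153, attained at A.
r = √153 ≈ 12.37.

12.37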